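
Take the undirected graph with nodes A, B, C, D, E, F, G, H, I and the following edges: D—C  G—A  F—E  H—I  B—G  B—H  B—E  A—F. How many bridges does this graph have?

The edges on the cycle B-G-A-F-E-B are not bridges since each lies on that cycle.
But removing H—I disconnects H from I; removing C—D disconnects C from D; removing B—H disconnects B from H — these are bridges.
That makes 3 bridges.

3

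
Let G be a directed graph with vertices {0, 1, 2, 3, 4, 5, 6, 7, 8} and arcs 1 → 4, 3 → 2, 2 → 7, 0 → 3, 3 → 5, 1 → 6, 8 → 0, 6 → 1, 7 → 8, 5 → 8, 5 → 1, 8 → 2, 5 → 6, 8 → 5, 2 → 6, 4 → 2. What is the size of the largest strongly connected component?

9

{0, 1, 2, 3, 4, 5, 6, 7, 8} are all mutually reachable — one SCC of size 9.
The largest has 9 vertices.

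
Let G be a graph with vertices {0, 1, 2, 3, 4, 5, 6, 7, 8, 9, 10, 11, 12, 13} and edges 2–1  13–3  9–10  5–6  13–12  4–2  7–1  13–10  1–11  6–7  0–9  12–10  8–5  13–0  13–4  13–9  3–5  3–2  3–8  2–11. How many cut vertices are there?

1

Removing 13 increases the component count from 1 to 2, so 13 is a cut vertex.
By contrast removing 9 leaves 1 component; it is not a cut vertex. No other vertex is a cut vertex either.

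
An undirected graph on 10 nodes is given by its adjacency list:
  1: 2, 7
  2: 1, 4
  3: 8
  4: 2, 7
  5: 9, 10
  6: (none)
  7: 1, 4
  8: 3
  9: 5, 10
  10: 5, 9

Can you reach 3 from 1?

No

The component containing 1 is {1, 2, 4, 7}, and 3 is not in it.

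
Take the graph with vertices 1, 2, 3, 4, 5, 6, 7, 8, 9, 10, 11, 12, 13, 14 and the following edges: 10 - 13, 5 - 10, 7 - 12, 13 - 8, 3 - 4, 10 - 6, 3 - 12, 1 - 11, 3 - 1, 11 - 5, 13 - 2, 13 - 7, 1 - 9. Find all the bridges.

The edges on the cycle 3-1-11-5-10-13-7-12-3 are not bridges since each lies on that cycle.
But removing 1 - 9 disconnects 1 from 9; removing 2 - 13 disconnects 2 from 13; removing 8 - 13 disconnects 8 from 13; removing 6 - 10 disconnects 6 from 10 — these are bridges.
In total 5 edges are bridges.

1-9, 10-6, 13-2, 13-8, 3-4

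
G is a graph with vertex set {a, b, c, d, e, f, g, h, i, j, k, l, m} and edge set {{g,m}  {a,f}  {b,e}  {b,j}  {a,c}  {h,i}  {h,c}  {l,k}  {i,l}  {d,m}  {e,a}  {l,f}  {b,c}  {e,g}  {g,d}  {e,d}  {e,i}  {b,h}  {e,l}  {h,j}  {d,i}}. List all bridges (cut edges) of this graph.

The edges on the cycle g-d-m-g are not bridges since each lies on that cycle.
But removing k—l disconnects k from l — this is a bridge.

k-l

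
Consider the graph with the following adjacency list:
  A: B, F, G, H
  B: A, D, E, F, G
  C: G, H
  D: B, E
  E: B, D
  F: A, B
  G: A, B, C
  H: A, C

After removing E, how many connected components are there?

1

With E gone, the remaining components are: {A, B, C, D, F, G, H}.
That is 1 component.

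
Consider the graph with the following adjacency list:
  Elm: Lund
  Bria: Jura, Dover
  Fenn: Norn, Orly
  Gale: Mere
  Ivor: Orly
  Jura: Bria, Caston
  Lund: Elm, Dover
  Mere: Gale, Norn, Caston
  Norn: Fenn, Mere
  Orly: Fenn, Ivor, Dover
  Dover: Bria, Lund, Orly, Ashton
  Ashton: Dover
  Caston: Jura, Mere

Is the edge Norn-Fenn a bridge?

No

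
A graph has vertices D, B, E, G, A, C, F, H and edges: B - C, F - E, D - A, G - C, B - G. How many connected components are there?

4

H is isolated — a component by itself.
Starting from A we can reach A, D. That is one component of size 2.
Starting from E we can reach E, F. That is one component of size 2.
Starting from B we can reach B, C, G. That is one component of size 3.
Total: 4 components.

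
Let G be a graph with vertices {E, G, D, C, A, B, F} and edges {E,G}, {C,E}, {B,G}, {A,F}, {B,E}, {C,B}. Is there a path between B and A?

The component containing B is {B, C, E, G}, and A is not in it.

No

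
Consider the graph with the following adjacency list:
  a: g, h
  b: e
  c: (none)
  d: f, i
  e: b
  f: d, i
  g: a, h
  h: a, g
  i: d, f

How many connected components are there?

c is isolated — a component by itself.
Starting from b we can reach b, e. That is one component of size 2.
Starting from d we can reach d, f, i. That is one component of size 3.
Starting from a we can reach a, g, h. That is one component of size 3.
Total: 4 components.

4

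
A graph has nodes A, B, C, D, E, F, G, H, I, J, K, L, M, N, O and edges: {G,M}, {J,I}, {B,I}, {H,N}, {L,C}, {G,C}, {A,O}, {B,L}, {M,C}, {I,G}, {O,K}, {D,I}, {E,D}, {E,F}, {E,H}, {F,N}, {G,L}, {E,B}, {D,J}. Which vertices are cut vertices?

E, O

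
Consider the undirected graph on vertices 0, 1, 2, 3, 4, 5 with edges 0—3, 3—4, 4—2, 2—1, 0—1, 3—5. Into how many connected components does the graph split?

Starting from 0 we can reach 0, 1, 2, 3, 4, 5. That is one component of size 6.
Total: 1 component.

1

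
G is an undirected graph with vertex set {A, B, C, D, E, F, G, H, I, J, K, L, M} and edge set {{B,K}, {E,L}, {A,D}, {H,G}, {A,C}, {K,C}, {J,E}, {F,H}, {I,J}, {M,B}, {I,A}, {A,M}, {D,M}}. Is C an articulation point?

Deleting C leaves 2 components (was 2), so C is not a cut vertex.

No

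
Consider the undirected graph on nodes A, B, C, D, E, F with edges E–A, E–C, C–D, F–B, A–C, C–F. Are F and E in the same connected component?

From F we can reach A, B, C, D, E, F, which includes E.

Yes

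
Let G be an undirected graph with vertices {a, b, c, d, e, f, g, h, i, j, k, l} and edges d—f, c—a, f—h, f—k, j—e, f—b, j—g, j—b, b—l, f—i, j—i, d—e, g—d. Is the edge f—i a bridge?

No

After removing f—i, the path f-b-j-i still connects them, so the edge is not a bridge.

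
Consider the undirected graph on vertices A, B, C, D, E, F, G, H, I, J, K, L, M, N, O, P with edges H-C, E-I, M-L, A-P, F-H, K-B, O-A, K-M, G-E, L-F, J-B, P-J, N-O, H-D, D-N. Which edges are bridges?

C-H, E-G, E-I

The edges on the cycle K-M-L-F-H-D-N-O-A-P-J-B-K are not bridges since each lies on that cycle.
But removing G-E disconnects G from E; removing E-I disconnects E from I; removing H-C disconnects H from C — these are bridges.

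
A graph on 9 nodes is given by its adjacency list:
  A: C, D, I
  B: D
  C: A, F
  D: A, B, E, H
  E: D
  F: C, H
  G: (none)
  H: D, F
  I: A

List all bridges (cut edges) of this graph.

A-I, B-D, D-E

The edges on the cycle C-A-D-H-F-C are not bridges since each lies on that cycle.
But removing D-E disconnects D from E; removing A-I disconnects A from I; removing D-B disconnects D from B — these are bridges.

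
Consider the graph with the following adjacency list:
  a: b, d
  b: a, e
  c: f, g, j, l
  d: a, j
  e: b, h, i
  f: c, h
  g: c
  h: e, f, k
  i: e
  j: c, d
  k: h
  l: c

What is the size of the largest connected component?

Starting from a we can reach a, b, c, d, e, f, g, h, i, j, k, l. That is one component of size 12.
The largest has 12 vertices.

12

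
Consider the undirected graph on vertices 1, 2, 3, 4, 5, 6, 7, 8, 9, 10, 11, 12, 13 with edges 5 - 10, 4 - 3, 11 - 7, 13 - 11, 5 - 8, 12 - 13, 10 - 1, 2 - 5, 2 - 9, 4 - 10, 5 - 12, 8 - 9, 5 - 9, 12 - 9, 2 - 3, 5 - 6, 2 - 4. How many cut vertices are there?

Removing 5 increases the component count from 1 to 2, so 5 is a cut vertex.
Removing 10 increases the component count from 1 to 2, so 10 is a cut vertex.
Removing 11 increases the component count from 1 to 2, so 11 is a cut vertex.
Likewise 12, 13 are cut vertices.
By contrast removing 1 leaves 1 component; it is not a cut vertex. No other vertex is a cut vertex either.

5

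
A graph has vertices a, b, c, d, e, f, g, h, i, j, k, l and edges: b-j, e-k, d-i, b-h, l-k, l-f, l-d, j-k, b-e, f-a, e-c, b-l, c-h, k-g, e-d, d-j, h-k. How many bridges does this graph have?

4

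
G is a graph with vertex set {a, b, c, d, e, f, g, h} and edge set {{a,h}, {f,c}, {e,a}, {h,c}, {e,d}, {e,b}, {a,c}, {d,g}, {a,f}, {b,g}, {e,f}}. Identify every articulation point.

Removing e increases the component count from 1 to 2, so e is a cut vertex.
By contrast removing a leaves 1 component; it is not a cut vertex. No other vertex is a cut vertex either.

e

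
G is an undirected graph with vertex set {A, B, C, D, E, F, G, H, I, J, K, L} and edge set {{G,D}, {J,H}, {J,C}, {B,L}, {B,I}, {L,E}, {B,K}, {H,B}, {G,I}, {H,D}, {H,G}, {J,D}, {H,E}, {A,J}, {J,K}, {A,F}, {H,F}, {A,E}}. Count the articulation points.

Removing J increases the component count from 1 to 2, so J is a cut vertex.
By contrast removing B leaves 1 component; it is not a cut vertex. No other vertex is a cut vertex either.

1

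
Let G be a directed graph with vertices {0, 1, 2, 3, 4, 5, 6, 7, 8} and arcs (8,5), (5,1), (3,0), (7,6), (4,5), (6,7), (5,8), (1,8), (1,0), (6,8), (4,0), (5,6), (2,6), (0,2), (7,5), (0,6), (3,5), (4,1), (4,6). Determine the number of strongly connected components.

3

{0, 1, 2, 5, 6, 7, 8} are all mutually reachable — one SCC of size 7.
{4} is an SCC by itself.
{3} is an SCC by itself.
That gives 3 strongly connected components.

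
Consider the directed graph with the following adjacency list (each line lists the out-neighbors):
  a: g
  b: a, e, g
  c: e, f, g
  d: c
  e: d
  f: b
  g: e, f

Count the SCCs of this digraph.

1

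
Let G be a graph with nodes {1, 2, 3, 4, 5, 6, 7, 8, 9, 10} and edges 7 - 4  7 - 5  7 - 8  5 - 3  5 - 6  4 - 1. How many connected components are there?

10 is isolated — a component by itself.
2 is isolated — a component by itself.
9 is isolated — a component by itself.
Starting from 1 we can reach 1, 3, 4, 5, 6, 7, 8. That is one component of size 7.
Total: 4 components.

4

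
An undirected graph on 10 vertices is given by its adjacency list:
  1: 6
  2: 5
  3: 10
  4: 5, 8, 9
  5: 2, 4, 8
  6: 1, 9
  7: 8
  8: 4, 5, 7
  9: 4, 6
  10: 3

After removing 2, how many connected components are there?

2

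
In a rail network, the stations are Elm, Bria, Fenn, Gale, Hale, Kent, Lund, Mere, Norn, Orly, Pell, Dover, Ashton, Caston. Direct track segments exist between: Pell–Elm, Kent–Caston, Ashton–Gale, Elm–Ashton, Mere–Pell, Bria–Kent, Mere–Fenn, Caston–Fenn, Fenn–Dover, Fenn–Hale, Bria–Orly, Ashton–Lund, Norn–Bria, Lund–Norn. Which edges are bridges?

Ashton-Gale, Bria-Orly, Dover-Fenn, Fenn-Hale

The edges on the cycle Mere-Pell-Elm-Ashton-Lund-Norn-Bria-Kent-Caston-Fenn-Mere are not bridges since each lies on that cycle.
But removing Fenn–Hale disconnects Fenn from Hale; removing Orly–Bria disconnects Orly from Bria; removing Ashton–Gale disconnects Ashton from Gale; removing Fenn–Dover disconnects Fenn from Dover — these are bridges.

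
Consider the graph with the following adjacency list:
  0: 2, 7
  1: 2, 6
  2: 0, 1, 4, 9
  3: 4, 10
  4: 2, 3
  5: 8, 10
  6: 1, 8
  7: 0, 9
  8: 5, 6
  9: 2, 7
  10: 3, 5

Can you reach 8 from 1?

From 1 we can reach 0, 1, 2, 3, 4, 5, 6, 7, 8, 9, 10, which includes 8.

Yes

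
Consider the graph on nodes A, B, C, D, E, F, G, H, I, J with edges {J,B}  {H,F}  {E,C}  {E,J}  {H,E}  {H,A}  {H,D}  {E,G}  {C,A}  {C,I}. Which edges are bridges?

B-J, C-I, D-H, E-G, E-J, F-H

The edges on the cycle H-E-C-A-H are not bridges since each lies on that cycle.
But removing E-J disconnects E from J; removing H-F disconnects H from F; removing C-I disconnects C from I; removing H-D disconnects H from D — these are bridges.
In total 6 edges are bridges.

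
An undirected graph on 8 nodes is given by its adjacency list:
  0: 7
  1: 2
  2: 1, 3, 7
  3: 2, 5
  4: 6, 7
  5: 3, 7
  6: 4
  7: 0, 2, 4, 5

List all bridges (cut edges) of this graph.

The edges on the cycle 3-5-7-2-3 are not bridges since each lies on that cycle.
But removing 2-1 disconnects 2 from 1; removing 4-6 disconnects 4 from 6; removing 7-0 disconnects 7 from 0; removing 7-4 disconnects 7 from 4 — these are bridges.

0-7, 1-2, 4-6, 4-7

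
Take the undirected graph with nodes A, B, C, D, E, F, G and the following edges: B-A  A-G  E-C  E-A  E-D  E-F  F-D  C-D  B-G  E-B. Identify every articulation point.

Removing E increases the component count from 1 to 2, so E is a cut vertex.
By contrast removing F leaves 1 component; it is not a cut vertex. No other vertex is a cut vertex either.

E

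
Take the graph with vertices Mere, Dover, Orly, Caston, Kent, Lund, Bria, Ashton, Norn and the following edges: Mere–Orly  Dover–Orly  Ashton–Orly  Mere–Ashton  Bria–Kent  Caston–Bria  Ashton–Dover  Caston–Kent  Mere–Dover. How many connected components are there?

4

Norn is isolated — a component by itself.
Lund is isolated — a component by itself.
Starting from Bria we can reach Bria, Kent, Caston. That is one component of size 3.
Starting from Mere we can reach Mere, Orly, Dover, Ashton. That is one component of size 4.
Total: 4 components.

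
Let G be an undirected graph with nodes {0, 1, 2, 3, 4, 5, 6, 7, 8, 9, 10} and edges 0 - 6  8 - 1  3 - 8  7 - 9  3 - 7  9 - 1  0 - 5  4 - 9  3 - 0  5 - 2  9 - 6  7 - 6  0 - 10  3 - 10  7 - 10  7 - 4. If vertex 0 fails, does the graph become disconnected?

Yes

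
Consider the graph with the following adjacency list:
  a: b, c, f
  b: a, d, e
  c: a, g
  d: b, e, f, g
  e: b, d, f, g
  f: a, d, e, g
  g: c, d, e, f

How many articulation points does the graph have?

Removing a, for instance, still leaves 1 component. No single vertex removal increases the component count — the graph has no articulation points.

0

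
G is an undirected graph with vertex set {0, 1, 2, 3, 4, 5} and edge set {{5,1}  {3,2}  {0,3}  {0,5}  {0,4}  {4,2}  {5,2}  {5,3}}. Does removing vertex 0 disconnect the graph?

Deleting 0 leaves 1 component (was 1) (its neighbors 3, 4, 5 remain connected to each other), so 0 is not a cut vertex.

No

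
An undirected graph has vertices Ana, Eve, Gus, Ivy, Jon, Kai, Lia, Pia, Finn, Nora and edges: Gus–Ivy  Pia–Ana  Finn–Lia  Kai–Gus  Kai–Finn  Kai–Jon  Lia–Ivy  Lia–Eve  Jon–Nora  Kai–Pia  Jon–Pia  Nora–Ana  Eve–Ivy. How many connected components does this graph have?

1

Starting from Ana we can reach Ana, Eve, Gus, Ivy, Jon, Kai, Lia, Pia, Finn, Nora. That is one component of size 10.
Total: 1 component.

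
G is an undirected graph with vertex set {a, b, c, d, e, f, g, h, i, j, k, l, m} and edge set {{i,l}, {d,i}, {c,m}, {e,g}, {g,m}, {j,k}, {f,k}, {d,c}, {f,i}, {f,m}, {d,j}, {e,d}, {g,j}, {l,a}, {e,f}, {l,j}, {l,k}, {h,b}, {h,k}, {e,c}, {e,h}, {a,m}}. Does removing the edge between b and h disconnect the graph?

Removing b-h leaves no path between b and h: the component count goes from 1 to 2. So it is a bridge.

Yes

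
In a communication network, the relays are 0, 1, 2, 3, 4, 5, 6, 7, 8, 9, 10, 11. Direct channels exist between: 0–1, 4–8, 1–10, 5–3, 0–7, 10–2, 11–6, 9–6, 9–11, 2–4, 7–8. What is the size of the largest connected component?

7

Starting from 3 we can reach 3, 5. That is one component of size 2.
Starting from 6 we can reach 6, 9, 11. That is one component of size 3.
Starting from 0 we can reach 0, 1, 2, 4, 7, 8, 10. That is one component of size 7.
The largest has 7 vertices.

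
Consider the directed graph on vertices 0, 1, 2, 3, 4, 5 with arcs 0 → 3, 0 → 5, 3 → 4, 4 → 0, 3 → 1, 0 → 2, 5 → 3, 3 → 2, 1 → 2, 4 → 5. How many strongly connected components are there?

{0, 3, 4, 5} are all mutually reachable — one SCC of size 4.
{1} is an SCC by itself.
{2} is an SCC by itself.
That gives 3 strongly connected components.

3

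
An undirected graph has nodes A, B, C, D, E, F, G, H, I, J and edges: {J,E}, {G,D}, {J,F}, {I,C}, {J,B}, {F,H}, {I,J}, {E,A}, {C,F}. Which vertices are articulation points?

E, F, J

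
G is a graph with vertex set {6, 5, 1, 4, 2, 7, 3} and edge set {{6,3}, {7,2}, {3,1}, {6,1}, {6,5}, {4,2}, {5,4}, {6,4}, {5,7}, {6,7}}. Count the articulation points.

Removing 6 increases the component count from 1 to 2, so 6 is a cut vertex.
By contrast removing 2 leaves 1 component; it is not a cut vertex. No other vertex is a cut vertex either.

1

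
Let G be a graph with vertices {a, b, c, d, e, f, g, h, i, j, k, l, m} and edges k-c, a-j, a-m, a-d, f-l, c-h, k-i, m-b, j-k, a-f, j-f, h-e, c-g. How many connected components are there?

Starting from a we can reach a, b, c, d, e, f, g, h, i, j, k, l, m. That is one component of size 13.
Total: 1 component.

1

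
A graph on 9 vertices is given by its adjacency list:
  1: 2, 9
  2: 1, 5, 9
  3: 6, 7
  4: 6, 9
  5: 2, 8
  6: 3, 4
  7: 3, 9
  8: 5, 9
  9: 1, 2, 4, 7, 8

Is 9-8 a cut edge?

No

After removing 9-8, the path 9-2-5-8 still connects them, so the edge is not a bridge.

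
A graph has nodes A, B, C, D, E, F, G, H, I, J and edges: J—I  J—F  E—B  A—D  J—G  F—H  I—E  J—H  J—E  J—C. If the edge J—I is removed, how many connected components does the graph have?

2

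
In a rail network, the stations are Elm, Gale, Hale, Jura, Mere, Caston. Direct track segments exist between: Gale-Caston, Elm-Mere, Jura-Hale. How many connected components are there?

Starting from Elm we can reach Elm, Mere. That is one component of size 2.
Starting from Gale we can reach Gale, Caston. That is one component of size 2.
Starting from Hale we can reach Hale, Jura. That is one component of size 2.
Total: 3 components.

3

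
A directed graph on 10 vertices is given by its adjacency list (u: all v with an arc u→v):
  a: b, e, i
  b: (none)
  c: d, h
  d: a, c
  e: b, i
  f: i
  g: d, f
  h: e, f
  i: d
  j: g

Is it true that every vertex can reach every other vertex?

No

There is no directed path from i to j, so the graph is not strongly connected.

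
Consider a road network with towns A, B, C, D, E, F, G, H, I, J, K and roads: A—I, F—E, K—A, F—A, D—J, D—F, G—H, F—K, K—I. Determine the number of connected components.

4

B is isolated — a component by itself.
C is isolated — a component by itself.
Starting from G we can reach G, H. That is one component of size 2.
Starting from A we can reach A, D, E, F, I, J, K. That is one component of size 7.
Total: 4 components.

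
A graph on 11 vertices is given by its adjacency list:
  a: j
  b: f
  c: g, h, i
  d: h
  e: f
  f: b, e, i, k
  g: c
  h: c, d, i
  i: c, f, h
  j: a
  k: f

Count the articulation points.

4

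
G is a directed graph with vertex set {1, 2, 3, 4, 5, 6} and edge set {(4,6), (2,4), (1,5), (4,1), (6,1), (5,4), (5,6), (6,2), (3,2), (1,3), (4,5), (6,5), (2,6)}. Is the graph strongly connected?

Yes

From 3 we can reach every vertex (1, 2, 3, 4, 5, 6), and every vertex can reach 3 (1, 2, 3, 4, 5, 6). So the whole graph is one strongly connected component.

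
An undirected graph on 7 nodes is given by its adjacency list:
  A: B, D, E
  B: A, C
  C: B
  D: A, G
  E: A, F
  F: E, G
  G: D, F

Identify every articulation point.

A, B

Removing A increases the component count from 1 to 2, so A is a cut vertex.
Removing B increases the component count from 1 to 2, so B is a cut vertex.
By contrast removing C leaves 1 component; it is not a cut vertex. No other vertex is a cut vertex either.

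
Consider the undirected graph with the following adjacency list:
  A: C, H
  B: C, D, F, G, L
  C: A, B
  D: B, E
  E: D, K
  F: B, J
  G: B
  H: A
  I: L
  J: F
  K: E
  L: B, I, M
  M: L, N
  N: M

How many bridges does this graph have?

13

removing B-F disconnects B from F; removing E-D disconnects E from D; removing A-H disconnects A from H; removing L-I disconnects L from I — these are bridges.
In total 13 edges are bridges.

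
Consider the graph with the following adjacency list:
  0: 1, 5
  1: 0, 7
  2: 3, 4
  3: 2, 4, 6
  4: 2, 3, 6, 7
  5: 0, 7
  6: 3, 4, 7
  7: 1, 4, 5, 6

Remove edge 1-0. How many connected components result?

1

1 and 0 are still connected via 1-7-5-0, so the component count stays at 1.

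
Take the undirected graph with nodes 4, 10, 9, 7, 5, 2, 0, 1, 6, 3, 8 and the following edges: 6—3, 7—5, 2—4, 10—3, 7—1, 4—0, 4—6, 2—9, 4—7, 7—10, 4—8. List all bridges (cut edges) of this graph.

The edges on the cycle 4-7-10-3-6-4 are not bridges since each lies on that cycle.
But removing 7—5 disconnects 7 from 5; removing 9—2 disconnects 9 from 2; removing 4—0 disconnects 4 from 0; removing 7—1 disconnects 7 from 1 — these are bridges.
In total 6 edges are bridges.

0-4, 1-7, 2-4, 2-9, 4-8, 5-7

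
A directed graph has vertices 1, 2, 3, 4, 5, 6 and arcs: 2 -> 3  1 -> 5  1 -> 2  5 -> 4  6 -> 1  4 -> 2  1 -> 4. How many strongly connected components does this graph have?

{2} is an SCC by itself.
{3} is an SCC by itself.
{4} is an SCC by itself.
{1} is an SCC by itself.
{6} is an SCC by itself.
(and 1 more singleton SCC)
That gives 6 strongly connected components.

6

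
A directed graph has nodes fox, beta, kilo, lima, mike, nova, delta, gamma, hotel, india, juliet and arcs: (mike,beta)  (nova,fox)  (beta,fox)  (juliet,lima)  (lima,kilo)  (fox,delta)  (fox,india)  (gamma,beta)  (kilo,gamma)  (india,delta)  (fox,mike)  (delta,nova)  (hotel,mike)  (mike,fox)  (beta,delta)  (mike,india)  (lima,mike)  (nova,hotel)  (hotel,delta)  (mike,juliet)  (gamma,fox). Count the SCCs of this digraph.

{fox, beta, kilo, lima, mike, nova, delta, gamma, hotel, india, juliet} are all mutually reachable — one SCC of size 11.
That gives 1 strongly connected component.

1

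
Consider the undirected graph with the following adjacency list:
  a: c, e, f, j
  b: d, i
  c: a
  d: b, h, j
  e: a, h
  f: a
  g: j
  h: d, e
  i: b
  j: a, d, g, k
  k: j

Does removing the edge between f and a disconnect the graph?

Removing f-a leaves no path between f and a: the component count goes from 1 to 2. So it is a bridge.

Yes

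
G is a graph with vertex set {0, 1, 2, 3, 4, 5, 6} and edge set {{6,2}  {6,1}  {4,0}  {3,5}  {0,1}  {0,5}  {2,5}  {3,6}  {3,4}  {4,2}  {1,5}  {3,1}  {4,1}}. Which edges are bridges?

none

The edges on the cycle 3-6-2-5-0-4-3 are not bridges since each lies on that cycle.
Every edge lies on some cycle, so there are no bridges.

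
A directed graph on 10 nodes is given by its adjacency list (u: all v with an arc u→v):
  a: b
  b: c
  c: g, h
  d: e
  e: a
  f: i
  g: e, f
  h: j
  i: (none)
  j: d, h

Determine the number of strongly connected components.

3

{a, b, c, d, e, g, h, j} are all mutually reachable — one SCC of size 8.
{f} is an SCC by itself.
{i} is an SCC by itself.
That gives 3 strongly connected components.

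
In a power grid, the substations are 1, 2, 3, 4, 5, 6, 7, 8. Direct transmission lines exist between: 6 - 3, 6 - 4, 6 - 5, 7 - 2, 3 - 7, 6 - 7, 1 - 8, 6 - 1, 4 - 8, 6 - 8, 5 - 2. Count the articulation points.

1

Removing 6 increases the component count from 1 to 2, so 6 is a cut vertex.
By contrast removing 7 leaves 1 component; it is not a cut vertex. No other vertex is a cut vertex either.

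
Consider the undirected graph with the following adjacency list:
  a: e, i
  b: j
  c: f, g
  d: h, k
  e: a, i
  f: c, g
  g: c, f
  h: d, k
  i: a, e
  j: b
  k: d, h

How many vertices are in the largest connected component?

3

Starting from b we can reach b, j. That is one component of size 2.
Starting from a we can reach a, e, i. That is one component of size 3.
Starting from d we can reach d, h, k. That is one component of size 3.
Starting from c we can reach c, f, g. That is one component of size 3.
The largest has 3 vertices.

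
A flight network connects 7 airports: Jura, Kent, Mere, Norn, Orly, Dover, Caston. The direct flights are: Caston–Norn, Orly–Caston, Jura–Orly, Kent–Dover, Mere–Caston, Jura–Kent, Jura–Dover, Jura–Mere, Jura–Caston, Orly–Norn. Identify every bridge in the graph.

none

The edges on the cycle Jura-Kent-Dover-Jura are not bridges since each lies on that cycle.
Every edge lies on some cycle, so there are no bridges.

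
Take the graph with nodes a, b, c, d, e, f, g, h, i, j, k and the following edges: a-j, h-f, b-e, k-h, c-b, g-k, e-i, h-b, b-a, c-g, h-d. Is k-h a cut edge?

No

After removing k-h, the path k-g-c-b-h still connects them, so the edge is not a bridge.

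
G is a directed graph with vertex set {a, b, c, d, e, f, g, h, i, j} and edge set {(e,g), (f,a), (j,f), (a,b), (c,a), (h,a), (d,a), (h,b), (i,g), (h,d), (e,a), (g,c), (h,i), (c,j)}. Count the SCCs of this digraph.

{a} is an SCC by itself.
{e} is an SCC by itself.
{h} is an SCC by itself.
{d} is an SCC by itself.
{g} is an SCC by itself.
(and 5 more singleton SCCs)
That gives 10 strongly connected components.

10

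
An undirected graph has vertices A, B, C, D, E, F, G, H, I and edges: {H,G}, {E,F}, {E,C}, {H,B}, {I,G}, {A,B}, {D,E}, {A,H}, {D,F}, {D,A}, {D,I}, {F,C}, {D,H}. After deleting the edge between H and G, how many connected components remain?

1

H and G are still connected via H-D-I-G, so the component count stays at 1.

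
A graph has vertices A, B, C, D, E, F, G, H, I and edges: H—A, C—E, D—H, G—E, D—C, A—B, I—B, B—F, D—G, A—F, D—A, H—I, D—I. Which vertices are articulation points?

Removing D increases the component count from 1 to 2, so D is a cut vertex.
By contrast removing H leaves 1 component; it is not a cut vertex. No other vertex is a cut vertex either.

D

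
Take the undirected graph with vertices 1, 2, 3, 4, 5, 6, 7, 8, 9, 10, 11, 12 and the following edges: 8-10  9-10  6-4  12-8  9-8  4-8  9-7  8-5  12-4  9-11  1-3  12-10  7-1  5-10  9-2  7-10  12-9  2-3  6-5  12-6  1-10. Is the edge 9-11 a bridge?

Removing 9-11 leaves no path between 9 and 11: the component count goes from 1 to 2. So it is a bridge.

Yes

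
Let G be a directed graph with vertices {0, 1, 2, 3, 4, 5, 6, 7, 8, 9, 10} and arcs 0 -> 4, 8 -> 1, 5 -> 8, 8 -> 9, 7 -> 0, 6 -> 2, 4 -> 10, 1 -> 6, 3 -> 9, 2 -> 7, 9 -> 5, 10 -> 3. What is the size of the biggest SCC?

{0, 1, 2, 3, 4, 5, 6, 7, 8, 9, 10} are all mutually reachable — one SCC of size 11.
The largest has 11 vertices.

11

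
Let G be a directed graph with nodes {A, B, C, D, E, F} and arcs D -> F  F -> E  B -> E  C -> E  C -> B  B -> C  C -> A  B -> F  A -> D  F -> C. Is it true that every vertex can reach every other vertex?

No

There is no directed path from E to A, so the graph is not strongly connected.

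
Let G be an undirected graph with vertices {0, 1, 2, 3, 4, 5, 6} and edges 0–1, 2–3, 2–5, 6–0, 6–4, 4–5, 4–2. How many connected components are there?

Starting from 0 we can reach 0, 1, 2, 3, 4, 5, 6. That is one component of size 7.
Total: 1 component.

1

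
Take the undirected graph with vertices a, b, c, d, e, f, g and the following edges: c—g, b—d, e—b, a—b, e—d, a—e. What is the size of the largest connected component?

f is isolated — a component by itself.
Starting from c we can reach c, g. That is one component of size 2.
Starting from a we can reach a, b, d, e. That is one component of size 4.
The largest has 4 vertices.

4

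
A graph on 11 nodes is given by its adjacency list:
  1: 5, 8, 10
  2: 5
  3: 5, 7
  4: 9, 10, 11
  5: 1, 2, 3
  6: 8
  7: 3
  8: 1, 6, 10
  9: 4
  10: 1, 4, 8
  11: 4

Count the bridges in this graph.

8

The edges on the cycle 1-10-8-1 are not bridges since each lies on that cycle.
But removing 5-2 disconnects 5 from 2; removing 10-4 disconnects 10 from 4; removing 1-5 disconnects 1 from 5; removing 5-3 disconnects 5 from 3 — these are bridges.
In total 8 edges are bridges.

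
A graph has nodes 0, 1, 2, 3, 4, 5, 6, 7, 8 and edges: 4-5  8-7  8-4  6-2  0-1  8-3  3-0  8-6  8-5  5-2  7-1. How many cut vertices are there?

1

Removing 8 increases the component count from 1 to 2, so 8 is a cut vertex.
By contrast removing 3 leaves 1 component; it is not a cut vertex. No other vertex is a cut vertex either.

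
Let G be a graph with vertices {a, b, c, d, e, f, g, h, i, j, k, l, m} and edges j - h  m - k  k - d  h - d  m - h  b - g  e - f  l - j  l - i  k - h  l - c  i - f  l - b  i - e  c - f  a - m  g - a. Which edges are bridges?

none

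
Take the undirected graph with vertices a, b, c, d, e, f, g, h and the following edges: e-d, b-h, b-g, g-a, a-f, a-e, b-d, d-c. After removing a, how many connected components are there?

With a gone, the remaining components are: {f}; {b, c, d, e, g, h}.
That is 2 components.

2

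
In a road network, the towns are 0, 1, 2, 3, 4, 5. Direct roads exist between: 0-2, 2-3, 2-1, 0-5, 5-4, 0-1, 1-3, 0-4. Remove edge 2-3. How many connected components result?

1

2 and 3 are still connected via 2-1-3, so the component count stays at 1.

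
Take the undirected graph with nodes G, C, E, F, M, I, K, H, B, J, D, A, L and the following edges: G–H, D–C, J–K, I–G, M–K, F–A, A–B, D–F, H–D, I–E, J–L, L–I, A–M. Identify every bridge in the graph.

The edges on the cycle J-L-I-G-H-D-F-A-M-K-J are not bridges since each lies on that cycle.
But removing C–D disconnects C from D; removing B–A disconnects B from A; removing I–E disconnects I from E — these are bridges.

A-B, C-D, E-I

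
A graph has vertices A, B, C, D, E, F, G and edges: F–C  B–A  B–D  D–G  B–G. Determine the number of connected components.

E is isolated — a component by itself.
Starting from C we can reach C, F. That is one component of size 2.
Starting from A we can reach A, B, D, G. That is one component of size 4.
Total: 3 components.

3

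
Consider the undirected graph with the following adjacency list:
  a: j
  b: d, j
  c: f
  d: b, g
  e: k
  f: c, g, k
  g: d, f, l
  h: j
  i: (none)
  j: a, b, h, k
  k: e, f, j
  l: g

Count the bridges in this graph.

5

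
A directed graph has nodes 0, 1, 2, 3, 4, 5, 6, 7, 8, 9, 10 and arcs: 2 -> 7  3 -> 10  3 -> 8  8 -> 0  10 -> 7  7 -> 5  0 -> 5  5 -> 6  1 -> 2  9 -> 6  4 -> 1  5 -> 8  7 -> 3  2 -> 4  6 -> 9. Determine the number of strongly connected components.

4

{0, 5, 8} are all mutually reachable — one SCC of size 3.
{1, 2, 4} are all mutually reachable — one SCC of size 3.
{3, 7, 10} are all mutually reachable — one SCC of size 3.
{6, 9} are all mutually reachable — one SCC of size 2.
That gives 4 strongly connected components.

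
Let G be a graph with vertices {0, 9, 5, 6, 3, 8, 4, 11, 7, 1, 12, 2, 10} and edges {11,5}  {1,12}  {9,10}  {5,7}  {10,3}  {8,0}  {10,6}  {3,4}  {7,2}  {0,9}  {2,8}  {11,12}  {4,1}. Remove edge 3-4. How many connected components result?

1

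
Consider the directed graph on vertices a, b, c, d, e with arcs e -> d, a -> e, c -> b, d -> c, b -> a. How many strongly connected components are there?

{a, b, c, d, e} are all mutually reachable — one SCC of size 5.
That gives 1 strongly connected component.

1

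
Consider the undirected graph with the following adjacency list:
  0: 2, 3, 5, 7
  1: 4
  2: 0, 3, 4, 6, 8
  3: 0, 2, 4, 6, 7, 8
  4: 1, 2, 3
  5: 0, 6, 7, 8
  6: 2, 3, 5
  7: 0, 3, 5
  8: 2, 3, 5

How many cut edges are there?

The edges on the cycle 2-3-7-5-6-2 are not bridges since each lies on that cycle.
But removing 1-4 disconnects 1 from 4 — this is a bridge.

1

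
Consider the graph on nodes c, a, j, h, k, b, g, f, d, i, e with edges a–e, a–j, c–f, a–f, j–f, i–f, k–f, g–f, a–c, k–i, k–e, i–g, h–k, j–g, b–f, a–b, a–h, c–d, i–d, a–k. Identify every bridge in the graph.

none

The edges on the cycle a-j-f-g-i-k-h-a are not bridges since each lies on that cycle.
Every edge lies on some cycle, so there are no bridges.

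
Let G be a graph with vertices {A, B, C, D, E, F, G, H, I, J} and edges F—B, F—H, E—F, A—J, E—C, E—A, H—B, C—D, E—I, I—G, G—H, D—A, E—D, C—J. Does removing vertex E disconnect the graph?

Yes

Deleting E raises the number of components from 1 to 2, so E is a cut vertex.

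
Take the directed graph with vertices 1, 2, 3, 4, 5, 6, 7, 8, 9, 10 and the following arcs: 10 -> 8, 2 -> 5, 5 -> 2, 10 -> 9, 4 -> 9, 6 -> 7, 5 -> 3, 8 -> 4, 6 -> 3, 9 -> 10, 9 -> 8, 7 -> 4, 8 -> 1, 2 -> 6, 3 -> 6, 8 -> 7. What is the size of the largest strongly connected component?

{4, 7, 8, 9, 10} are all mutually reachable — one SCC of size 5.
{2, 5} are all mutually reachable — one SCC of size 2.
{3, 6} are all mutually reachable — one SCC of size 2.
{1} is an SCC by itself.
The largest has 5 vertices.

5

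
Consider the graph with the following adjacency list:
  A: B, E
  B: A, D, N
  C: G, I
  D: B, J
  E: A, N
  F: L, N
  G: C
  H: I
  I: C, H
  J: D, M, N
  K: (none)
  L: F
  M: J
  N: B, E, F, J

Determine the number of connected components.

3

K is isolated — a component by itself.
Starting from C we can reach C, G, H, I. That is one component of size 4.
Starting from A we can reach A, B, D, E, F, J, L, M, N. That is one component of size 9.
Total: 3 components.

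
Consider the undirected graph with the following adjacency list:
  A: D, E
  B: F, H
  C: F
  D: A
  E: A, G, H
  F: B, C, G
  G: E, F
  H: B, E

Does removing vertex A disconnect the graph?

Yes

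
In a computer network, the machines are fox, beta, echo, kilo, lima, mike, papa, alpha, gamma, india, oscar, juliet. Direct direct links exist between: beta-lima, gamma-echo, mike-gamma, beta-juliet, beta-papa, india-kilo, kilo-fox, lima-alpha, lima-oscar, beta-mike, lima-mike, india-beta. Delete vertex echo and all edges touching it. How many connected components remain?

1

With echo gone, the remaining components are: {fox, beta, kilo, lima, mike, papa, alpha, gamma, india, oscar, juliet}.
That is 1 component.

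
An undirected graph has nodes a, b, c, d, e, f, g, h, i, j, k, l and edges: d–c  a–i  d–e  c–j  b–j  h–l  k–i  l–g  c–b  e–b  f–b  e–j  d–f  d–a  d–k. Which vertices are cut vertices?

Removing d increases the component count from 2 to 3, so d is a cut vertex.
Removing l increases the component count from 2 to 3, so l is a cut vertex.
By contrast removing a leaves 2 components; it is not a cut vertex. No other vertex is a cut vertex either.

d, l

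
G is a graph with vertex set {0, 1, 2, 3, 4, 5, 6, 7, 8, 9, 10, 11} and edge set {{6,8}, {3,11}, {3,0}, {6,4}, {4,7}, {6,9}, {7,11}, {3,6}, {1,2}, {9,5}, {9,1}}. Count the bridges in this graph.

The edges on the cycle 3-6-4-7-11-3 are not bridges since each lies on that cycle.
But removing 3–0 disconnects 3 from 0; removing 1–2 disconnects 1 from 2; removing 6–9 disconnects 6 from 9; removing 1–9 disconnects 1 from 9 — these are bridges.
In total 6 edges are bridges.

6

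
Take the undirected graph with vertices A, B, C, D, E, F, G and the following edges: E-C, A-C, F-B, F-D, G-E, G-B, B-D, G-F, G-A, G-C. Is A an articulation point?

Deleting A leaves 1 component (was 1) (its neighbors C, G remain connected to each other), so A is not a cut vertex.

No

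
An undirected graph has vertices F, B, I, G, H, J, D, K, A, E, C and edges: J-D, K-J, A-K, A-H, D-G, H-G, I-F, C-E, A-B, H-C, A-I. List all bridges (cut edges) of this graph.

A-B, A-I, C-E, C-H, F-I

The edges on the cycle A-H-G-D-J-K-A are not bridges since each lies on that cycle.
But removing A-I disconnects A from I; removing A-B disconnects A from B; removing H-C disconnects H from C; removing F-I disconnects F from I — these are bridges.
In total 5 edges are bridges.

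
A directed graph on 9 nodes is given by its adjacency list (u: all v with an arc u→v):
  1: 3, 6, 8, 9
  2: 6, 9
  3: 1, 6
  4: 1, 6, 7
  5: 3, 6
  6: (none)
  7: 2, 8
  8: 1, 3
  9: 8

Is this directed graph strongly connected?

There is no directed path from 5 to 7, so the graph is not strongly connected.

No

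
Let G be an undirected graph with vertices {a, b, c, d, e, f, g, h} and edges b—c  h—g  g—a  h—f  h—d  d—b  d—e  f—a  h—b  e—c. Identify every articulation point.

h

Removing h increases the component count from 1 to 2, so h is a cut vertex.
By contrast removing f leaves 1 component; it is not a cut vertex. No other vertex is a cut vertex either.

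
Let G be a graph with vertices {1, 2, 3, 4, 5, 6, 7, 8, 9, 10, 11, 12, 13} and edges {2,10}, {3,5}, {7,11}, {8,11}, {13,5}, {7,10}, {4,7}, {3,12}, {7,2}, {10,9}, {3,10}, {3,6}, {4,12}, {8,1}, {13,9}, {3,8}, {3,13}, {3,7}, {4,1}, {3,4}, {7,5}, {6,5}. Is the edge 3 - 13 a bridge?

After removing 3 - 13, the path 3-5-13 still connects them, so the edge is not a bridge.

No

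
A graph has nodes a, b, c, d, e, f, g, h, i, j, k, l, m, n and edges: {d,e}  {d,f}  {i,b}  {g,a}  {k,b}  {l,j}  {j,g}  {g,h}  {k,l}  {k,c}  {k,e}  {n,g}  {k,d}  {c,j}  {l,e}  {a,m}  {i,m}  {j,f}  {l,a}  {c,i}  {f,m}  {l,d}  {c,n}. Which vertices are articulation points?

Removing g increases the component count from 1 to 2, so g is a cut vertex.
By contrast removing k leaves 1 component; it is not a cut vertex. No other vertex is a cut vertex either.

g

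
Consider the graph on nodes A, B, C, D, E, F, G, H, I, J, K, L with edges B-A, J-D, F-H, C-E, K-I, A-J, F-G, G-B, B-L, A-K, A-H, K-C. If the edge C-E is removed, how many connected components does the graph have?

Before removal there is 1 component.
C-E is a bridge — removing it separates C's side from E's side.
After removal: 2 components.

2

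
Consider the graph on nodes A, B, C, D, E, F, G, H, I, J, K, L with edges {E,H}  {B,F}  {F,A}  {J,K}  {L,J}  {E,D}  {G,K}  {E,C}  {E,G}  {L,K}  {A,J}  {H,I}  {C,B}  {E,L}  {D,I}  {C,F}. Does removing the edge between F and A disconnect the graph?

After removing F–A, the path F-C-E-L-J-A still connects them, so the edge is not a bridge.

No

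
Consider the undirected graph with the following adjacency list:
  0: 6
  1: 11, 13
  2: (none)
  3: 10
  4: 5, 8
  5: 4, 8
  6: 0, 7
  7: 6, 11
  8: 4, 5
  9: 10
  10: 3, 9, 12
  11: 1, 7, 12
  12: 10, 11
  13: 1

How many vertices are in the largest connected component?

10

2 is isolated — a component by itself.
Starting from 4 we can reach 4, 5, 8. That is one component of size 3.
Starting from 0 we can reach 0, 1, 3, 6, 7, 9, 10, 11, 12, 13. That is one component of size 10.
The largest has 10 vertices.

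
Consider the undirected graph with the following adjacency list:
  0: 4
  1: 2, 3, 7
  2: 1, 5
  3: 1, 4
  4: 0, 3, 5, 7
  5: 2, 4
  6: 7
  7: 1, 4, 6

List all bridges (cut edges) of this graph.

0-4, 6-7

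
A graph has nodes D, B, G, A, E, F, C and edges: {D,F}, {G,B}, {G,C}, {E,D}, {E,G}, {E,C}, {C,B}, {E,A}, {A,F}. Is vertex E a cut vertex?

Deleting E raises the number of components from 1 to 2, so E is a cut vertex.

Yes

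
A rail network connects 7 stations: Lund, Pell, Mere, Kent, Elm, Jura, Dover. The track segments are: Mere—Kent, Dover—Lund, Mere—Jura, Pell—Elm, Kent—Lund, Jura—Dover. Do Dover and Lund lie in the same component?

Yes

From Dover we can reach Jura, Kent, Lund, Mere, Dover, which includes Lund.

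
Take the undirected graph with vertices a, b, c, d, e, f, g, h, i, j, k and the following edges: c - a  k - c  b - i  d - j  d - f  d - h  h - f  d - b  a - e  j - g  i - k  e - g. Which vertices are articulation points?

d

Removing d increases the component count from 1 to 2, so d is a cut vertex.
By contrast removing b leaves 1 component; it is not a cut vertex. No other vertex is a cut vertex either.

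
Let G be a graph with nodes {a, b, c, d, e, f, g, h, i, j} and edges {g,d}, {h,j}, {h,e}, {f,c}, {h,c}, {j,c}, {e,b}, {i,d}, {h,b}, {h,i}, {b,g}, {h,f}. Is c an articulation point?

No

Deleting c leaves 2 components (was 2), so c is not a cut vertex.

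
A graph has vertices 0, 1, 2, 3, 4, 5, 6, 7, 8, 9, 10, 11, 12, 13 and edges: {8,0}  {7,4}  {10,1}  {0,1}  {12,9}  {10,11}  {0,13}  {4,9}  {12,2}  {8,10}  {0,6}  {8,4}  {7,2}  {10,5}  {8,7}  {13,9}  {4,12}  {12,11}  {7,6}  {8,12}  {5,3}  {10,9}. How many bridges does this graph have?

2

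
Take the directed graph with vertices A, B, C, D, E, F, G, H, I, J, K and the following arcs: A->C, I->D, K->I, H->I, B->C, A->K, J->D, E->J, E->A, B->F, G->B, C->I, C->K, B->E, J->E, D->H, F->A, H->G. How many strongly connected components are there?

{A, B, C, D, E, F, G, H, I, J, K} are all mutually reachable — one SCC of size 11.
That gives 1 strongly connected component.

1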